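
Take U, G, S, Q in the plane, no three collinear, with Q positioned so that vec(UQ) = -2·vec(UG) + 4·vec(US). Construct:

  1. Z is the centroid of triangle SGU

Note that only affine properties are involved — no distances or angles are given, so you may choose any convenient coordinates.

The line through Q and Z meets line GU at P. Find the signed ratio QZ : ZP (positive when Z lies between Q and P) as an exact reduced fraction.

Work in coordinates with U = (0, 0), G = (1, 0), S = (0, 1), Q = (-2, 4).
1. Z is the centroid of triangle SGU ⇒ Z = (1/3, 1/3)
line QZ meets GU at P = (6/11, 0)
Z = Q + t·(P−Q) with t = 11/12, so QZ:ZP = 11/12:1/12

QZ:ZP = 11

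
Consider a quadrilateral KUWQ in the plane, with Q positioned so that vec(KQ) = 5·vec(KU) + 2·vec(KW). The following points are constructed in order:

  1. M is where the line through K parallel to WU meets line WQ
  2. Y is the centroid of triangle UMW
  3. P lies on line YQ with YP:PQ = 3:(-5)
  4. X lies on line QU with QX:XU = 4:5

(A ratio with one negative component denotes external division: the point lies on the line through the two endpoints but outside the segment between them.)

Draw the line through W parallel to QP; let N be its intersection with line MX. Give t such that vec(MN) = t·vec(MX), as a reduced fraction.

t = 9/115

Set K = (0, 0), U = (1, 0), W = (0, 1), Q = (5, 2); any affine frame gives the same invariant.
1. M is where the line through K parallel to WU meets line WQ ⇒ M = (-5/6, 5/6)
2. Y is the centroid of triangle UMW ⇒ Y = (1/18, 11/18)
3. P lies on line YQ with YP:PQ = 3:(-5) ⇒ P = (-265/36, -53/36)
4. X lies on line QU with QX:XU = 4:5 ⇒ X = (29/9, 10/9)
through W parallel to QP: direction (-445/36, -125/36); meets MX at N = (-178/345, 59/69)
N = M + t·(X−M) with t = 9/115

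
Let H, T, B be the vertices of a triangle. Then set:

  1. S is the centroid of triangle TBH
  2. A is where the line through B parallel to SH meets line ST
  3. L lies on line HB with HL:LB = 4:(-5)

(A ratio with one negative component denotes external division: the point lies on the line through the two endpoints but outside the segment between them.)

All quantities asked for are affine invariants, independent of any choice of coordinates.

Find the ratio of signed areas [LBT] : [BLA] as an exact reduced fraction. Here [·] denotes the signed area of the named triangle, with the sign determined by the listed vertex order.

[LBT]:[BLA] = 3

Choose coordinates H = (0, 0), T = (1, 0), B = (0, 1).
1. S is the centroid of triangle TBH ⇒ S = (1/3, 1/3)
2. A is where the line through B parallel to SH meets line ST ⇒ A = (-1/3, 2/3)
3. L lies on line HB with HL:LB = 4:(-5) ⇒ L = (0, -4)
2·[LBT] = -5, 2·[BLA] = -5/3
[LBT]:[BLA] = -5:-5/3 = 3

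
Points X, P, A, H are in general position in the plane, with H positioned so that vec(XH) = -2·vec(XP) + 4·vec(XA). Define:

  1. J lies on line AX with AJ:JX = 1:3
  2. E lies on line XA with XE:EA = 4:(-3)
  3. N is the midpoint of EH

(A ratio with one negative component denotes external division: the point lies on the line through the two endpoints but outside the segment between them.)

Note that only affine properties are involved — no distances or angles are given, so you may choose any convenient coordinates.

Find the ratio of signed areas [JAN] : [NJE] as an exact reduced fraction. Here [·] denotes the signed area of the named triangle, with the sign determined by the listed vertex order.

Work in coordinates with X = (0, 0), P = (1, 0), A = (0, 1), H = (-2, 4).
1. J lies on line AX with AJ:JX = 1:3 ⇒ J = (0, 3/4)
2. E lies on line XA with XE:EA = 4:(-3) ⇒ E = (0, 4)
3. N is the midpoint of EH ⇒ N = (-1, 4)
2·[JAN] = 1/4, 2·[NJE] = 13/4
[JAN]:[NJE] = 1/4:13/4 = 1/13

[JAN]:[NJE] = 1/13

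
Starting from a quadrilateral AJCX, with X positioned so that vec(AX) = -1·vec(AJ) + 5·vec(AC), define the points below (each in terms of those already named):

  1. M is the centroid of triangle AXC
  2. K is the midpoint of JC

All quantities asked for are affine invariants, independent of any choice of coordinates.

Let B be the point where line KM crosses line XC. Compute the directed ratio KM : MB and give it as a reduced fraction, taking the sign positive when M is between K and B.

KM:MB = -11/2

Assign A = (0, 0), J = (1, 0), C = (0, 1), X = (-1, 5) — the answer is frame-independent, so this choice is without loss of generality.
1. M is the centroid of triangle AXC ⇒ M = (-1/3, 2)
2. K is the midpoint of JC ⇒ K = (1/2, 1/2)
line KM meets XC at B = (-2/11, 19/11)
M = K + t·(B−K) with t = 11/9, so KM:MB = 11/9:-2/9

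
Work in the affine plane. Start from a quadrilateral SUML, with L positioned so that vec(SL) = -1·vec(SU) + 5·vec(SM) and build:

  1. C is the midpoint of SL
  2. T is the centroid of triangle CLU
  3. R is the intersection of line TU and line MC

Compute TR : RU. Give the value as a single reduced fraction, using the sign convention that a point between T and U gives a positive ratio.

Assign S = (0, 0), U = (1, 0), M = (0, 1), L = (-1, 5) — the answer is frame-independent, so this choice is without loss of generality.
1. C is the midpoint of SL ⇒ C = (-1/2, 5/2)
2. T is the centroid of triangle CLU ⇒ T = (-1/6, 5/2)
3. R is the intersection of line TU and line MC ⇒ R = (-4/3, 5)
R = T + t·(U−T) with t = -1, so TR:RU = t:(1−t) = -1:2

TR:RU = -1/2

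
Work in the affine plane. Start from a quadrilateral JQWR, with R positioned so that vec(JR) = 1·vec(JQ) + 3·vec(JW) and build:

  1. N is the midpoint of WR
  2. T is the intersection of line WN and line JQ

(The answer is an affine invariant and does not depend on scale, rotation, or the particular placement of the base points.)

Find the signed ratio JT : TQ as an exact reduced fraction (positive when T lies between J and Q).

Choose coordinates J = (0, 0), Q = (1, 0), W = (0, 1), R = (1, 3).
1. N is the midpoint of WR ⇒ N = (1/2, 2)
2. T is the intersection of line WN and line JQ ⇒ T = (-1/2, 0)
T = J + t·(Q−J) with t = -1/2, so JT:TQ = t:(1−t) = -1/2:3/2

JT:TQ = -1/3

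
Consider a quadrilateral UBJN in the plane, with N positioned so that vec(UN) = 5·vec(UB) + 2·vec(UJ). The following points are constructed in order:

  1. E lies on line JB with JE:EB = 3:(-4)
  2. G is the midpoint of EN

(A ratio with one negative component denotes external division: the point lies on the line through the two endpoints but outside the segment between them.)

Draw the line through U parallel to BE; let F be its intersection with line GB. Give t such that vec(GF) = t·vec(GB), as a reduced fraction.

t = 4/3

Work in coordinates with U = (0, 0), B = (1, 0), J = (0, 1), N = (5, 2).
1. E lies on line JB with JE:EB = 3:(-4) ⇒ E = (-3, 4)
2. G is the midpoint of EN ⇒ G = (1, 3)
through U parallel to BE: direction (-4, 4); meets GB at F = (1, -1)
F = G + t·(B−G) with t = 4/3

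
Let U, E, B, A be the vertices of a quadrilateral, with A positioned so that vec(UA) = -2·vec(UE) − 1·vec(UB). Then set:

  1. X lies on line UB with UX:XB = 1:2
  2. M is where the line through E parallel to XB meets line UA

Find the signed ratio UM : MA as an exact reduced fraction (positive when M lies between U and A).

Set U = (0, 0), E = (1, 0), B = (0, 1), A = (-2, -1); any affine frame gives the same invariant.
1. X lies on line UB with UX:XB = 1:2 ⇒ X = (0, 1/3)
2. M is where the line through E parallel to XB meets line UA ⇒ M = (1, 1/2)
M = U + t·(A−U) with t = -1/2, so UM:MA = t:(1−t) = -1/2:3/2

UM:MA = -1/3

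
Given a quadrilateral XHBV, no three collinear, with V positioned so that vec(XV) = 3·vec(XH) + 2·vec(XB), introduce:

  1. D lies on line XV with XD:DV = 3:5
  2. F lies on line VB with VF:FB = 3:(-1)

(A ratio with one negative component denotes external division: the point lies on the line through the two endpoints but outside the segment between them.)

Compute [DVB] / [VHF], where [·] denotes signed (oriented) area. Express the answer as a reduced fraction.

[DVB]:[VHF] = -5/16

Work in coordinates with X = (0, 0), H = (1, 0), B = (0, 1), V = (3, 2).
1. D lies on line XV with XD:DV = 3:5 ⇒ D = (9/8, 3/4)
2. F lies on line VB with VF:FB = 3:(-1) ⇒ F = (-3/2, 1/2)
2·[DVB] = 15/8, 2·[VHF] = -6
[DVB]:[VHF] = 15/8:-6 = -5/16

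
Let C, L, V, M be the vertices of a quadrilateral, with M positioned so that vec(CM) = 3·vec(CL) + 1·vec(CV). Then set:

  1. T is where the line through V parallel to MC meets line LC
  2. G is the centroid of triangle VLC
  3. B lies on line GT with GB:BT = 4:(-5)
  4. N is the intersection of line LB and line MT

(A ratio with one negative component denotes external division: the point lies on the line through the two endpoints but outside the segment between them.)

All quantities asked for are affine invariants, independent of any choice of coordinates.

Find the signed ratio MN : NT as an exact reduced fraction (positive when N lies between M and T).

MN:NT = -7/5

Work in coordinates with C = (0, 0), L = (1, 0), V = (0, 1), M = (3, 1).
1. T is where the line through V parallel to MC meets line LC ⇒ T = (-3, 0)
2. G is the centroid of triangle VLC ⇒ G = (1/3, 1/3)
3. B lies on line GT with GB:BT = 4:(-5) ⇒ B = (41/3, 5/3)
4. N is the intersection of line LB and line MT ⇒ N = (-18, -5/2)
N = M + t·(T−M) with t = 7/2, so MN:NT = t:(1−t) = 7/2:-5/2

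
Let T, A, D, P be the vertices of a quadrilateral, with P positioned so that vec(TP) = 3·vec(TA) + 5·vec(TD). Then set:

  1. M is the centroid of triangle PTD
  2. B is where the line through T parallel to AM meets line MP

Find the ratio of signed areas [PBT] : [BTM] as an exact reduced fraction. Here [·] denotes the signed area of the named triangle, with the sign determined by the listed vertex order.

Set T = (0, 0), A = (1, 0), D = (0, 1), P = (3, 5); any affine frame gives the same invariant.
1. M is the centroid of triangle PTD ⇒ M = (1, 2)
2. B is where the line through T parallel to AM meets line MP ⇒ B = (0, 1/2)
2·[PBT] = 3/2, 2·[BTM] = 1/2
[PBT]:[BTM] = 3/2:1/2 = 3

[PBT]:[BTM] = 3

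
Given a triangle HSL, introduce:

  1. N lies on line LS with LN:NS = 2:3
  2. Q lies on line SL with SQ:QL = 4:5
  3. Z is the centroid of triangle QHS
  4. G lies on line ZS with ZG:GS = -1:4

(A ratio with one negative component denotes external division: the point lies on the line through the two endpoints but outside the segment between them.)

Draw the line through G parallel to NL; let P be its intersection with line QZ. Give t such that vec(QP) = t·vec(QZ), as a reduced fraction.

t = 4/3

Choose coordinates H = (0, 0), S = (1, 0), L = (0, 1).
1. N lies on line LS with LN:NS = 2:3 ⇒ N = (2/5, 3/5)
2. Q lies on line SL with SQ:QL = 4:5 ⇒ Q = (5/9, 4/9)
3. Z is the centroid of triangle QHS ⇒ Z = (14/27, 4/27)
4. G lies on line ZS with ZG:GS = -1:4 ⇒ G = (29/81, 16/81)
through G parallel to NL: direction (-2/5, 2/5); meets QZ at P = (41/81, 4/81)
P = Q + t·(Z−Q) with t = 4/3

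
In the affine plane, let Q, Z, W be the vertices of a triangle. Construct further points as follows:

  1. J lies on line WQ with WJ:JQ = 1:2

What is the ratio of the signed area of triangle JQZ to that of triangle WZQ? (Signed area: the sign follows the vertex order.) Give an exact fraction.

[JQZ]:[WZQ] = -2/3

Assign Q = (0, 0), Z = (1, 0), W = (0, 1) — the answer is frame-independent, so this choice is without loss of generality.
1. J lies on line WQ with WJ:JQ = 1:2 ⇒ J = (0, 2/3)
2·[JQZ] = 2/3, 2·[WZQ] = -1
[JQZ]:[WZQ] = 2/3:-1 = -2/3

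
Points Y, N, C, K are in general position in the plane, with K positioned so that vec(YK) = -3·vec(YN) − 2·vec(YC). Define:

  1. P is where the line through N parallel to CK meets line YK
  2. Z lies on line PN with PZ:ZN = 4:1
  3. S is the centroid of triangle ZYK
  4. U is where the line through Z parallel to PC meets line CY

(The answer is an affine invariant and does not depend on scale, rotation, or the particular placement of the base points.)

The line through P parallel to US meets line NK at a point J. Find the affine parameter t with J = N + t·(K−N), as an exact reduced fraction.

t = 1/6

Set Y = (0, 0), N = (1, 0), C = (0, 1), K = (-3, -2); any affine frame gives the same invariant.
1. P is where the line through N parallel to CK meets line YK ⇒ P = (3, 2)
2. Z lies on line PN with PZ:ZN = 4:1 ⇒ Z = (7/5, 2/5)
3. S is the centroid of triangle ZYK ⇒ S = (-8/15, -8/15)
4. U is where the line through Z parallel to PC meets line CY ⇒ U = (0, -1/15)
through P parallel to US: direction (-8/15, -7/15); meets NK at J = (1/3, -1/3)
J = N + t·(K−N) with t = 1/6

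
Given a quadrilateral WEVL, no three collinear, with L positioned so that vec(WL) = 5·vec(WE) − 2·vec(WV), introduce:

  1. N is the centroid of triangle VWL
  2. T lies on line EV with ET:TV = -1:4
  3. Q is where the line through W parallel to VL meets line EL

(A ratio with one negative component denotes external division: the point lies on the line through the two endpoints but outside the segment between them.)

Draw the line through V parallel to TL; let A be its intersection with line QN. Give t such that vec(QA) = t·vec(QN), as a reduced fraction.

Assign W = (0, 0), E = (1, 0), V = (0, 1), L = (5, -2) — the answer is frame-independent, so this choice is without loss of generality.
1. N is the centroid of triangle VWL ⇒ N = (5/3, -1/3)
2. T lies on line EV with ET:TV = -1:4 ⇒ T = (4/3, -1/3)
3. Q is where the line through W parallel to VL meets line EL ⇒ Q = (-5, 3)
through V parallel to TL: direction (11/3, -5/3); meets QN at A = (-11, 6)
A = Q + t·(N−Q) with t = -9/10

t = -9/10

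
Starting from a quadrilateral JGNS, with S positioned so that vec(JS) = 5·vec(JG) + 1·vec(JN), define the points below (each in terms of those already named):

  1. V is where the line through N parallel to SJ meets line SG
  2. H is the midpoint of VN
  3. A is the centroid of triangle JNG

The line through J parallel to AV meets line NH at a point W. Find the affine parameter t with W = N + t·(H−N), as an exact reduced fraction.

t = 148/55

Work in coordinates with J = (0, 0), G = (1, 0), N = (0, 1), S = (5, 1).
1. V is where the line through N parallel to SJ meets line SG ⇒ V = (25, 6)
2. H is the midpoint of VN ⇒ H = (25/2, 7/2)
3. A is the centroid of triangle JNG ⇒ A = (1/3, 1/3)
through J parallel to AV: direction (74/3, 17/3); meets NH at W = (370/11, 85/11)
W = N + t·(H−N) with t = 148/55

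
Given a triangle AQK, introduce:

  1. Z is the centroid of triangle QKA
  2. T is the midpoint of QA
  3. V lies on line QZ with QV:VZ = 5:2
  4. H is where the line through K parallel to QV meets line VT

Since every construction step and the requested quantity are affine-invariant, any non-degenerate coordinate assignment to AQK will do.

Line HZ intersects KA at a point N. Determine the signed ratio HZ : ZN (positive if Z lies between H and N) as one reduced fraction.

HZ:ZN = 5/7

Choose coordinates A = (0, 0), Q = (1, 0), K = (0, 1).
1. Z is the centroid of triangle QKA ⇒ Z = (1/3, 1/3)
2. T is the midpoint of QA ⇒ T = (1/2, 0)
3. V lies on line QZ with QV:VZ = 5:2 ⇒ V = (11/21, 5/21)
4. H is where the line through K parallel to QV meets line VT ⇒ H = (4/7, 5/7)
line HZ meets KA at N = (0, -1/5)
Z = H + t·(N−H) with t = 5/12, so HZ:ZN = 5/12:7/12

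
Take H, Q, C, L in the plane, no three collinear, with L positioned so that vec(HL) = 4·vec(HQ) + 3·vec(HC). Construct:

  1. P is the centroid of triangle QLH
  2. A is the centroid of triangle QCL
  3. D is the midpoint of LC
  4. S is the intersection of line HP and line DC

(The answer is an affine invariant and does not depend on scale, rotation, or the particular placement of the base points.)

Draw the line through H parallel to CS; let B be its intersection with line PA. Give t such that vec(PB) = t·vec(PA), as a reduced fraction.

t = -1/2

Assign H = (0, 0), Q = (1, 0), C = (0, 1), L = (4, 3) — the answer is frame-independent, so this choice is without loss of generality.
1. P is the centroid of triangle QLH ⇒ P = (5/3, 1)
2. A is the centroid of triangle QCL ⇒ A = (5/3, 4/3)
3. D is the midpoint of LC ⇒ D = (2, 2)
4. S is the intersection of line HP and line DC ⇒ S = (10, 6)
through H parallel to CS: direction (10, 5); meets PA at B = (5/3, 5/6)
B = P + t·(A−P) with t = -1/2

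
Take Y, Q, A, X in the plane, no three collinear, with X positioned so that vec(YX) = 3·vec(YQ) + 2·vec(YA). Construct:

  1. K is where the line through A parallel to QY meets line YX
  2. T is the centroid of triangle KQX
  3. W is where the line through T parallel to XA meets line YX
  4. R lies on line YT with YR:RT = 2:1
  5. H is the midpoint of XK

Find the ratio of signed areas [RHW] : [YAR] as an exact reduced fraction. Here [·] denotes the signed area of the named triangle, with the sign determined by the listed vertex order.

[RHW]:[YAR] = -13/99

Assign Y = (0, 0), Q = (1, 0), A = (0, 1), X = (3, 2) — the answer is frame-independent, so this choice is without loss of generality.
1. K is where the line through A parallel to QY meets line YX ⇒ K = (3/2, 1)
2. T is the centroid of triangle KQX ⇒ T = (11/6, 1)
3. W is where the line through T parallel to XA meets line YX ⇒ W = (7/6, 7/9)
4. R lies on line YT with YR:RT = 2:1 ⇒ R = (11/9, 2/3)
5. H is the midpoint of XK ⇒ H = (9/4, 3/2)
2·[RHW] = 13/81, 2·[YAR] = -11/9
[RHW]:[YAR] = 13/81:-11/9 = -13/99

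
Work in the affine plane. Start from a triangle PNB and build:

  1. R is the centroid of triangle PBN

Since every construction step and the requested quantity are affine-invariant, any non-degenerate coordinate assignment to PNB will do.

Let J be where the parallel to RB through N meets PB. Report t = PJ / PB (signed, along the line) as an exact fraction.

Choose coordinates P = (0, 0), N = (1, 0), B = (0, 1).
1. R is the centroid of triangle PBN ⇒ R = (1/3, 1/3)
through N parallel to RB: direction (-1/3, 2/3); meets PB at J = (0, 2)
J = P + t·(B−P) with t = 2

t = 2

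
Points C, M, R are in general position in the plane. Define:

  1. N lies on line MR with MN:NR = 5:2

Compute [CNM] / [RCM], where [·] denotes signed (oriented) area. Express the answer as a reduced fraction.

Set C = (0, 0), M = (1, 0), R = (0, 1); any affine frame gives the same invariant.
1. N lies on line MR with MN:NR = 5:2 ⇒ N = (2/7, 5/7)
2·[CNM] = -5/7, 2·[RCM] = 1
[CNM]:[RCM] = -5/7:1 = -5/7

[CNM]:[RCM] = -5/7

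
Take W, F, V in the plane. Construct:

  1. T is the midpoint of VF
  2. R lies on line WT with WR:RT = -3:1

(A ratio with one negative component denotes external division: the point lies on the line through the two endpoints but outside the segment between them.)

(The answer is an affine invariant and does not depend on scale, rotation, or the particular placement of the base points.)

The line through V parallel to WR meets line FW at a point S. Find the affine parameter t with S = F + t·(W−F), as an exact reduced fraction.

Work in coordinates with W = (0, 0), F = (1, 0), V = (0, 1).
1. T is the midpoint of VF ⇒ T = (1/2, 1/2)
2. R lies on line WT with WR:RT = -3:1 ⇒ R = (3/4, 3/4)
through V parallel to WR: direction (3/4, 3/4); meets FW at S = (-1, 0)
S = F + t·(W−F) with t = 2

t = 2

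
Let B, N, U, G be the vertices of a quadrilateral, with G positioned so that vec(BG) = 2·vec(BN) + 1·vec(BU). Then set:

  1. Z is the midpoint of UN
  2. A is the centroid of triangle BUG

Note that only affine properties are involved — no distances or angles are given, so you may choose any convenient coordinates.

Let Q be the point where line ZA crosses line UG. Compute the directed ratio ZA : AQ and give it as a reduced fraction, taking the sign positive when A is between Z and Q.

Assign B = (0, 0), N = (1, 0), U = (0, 1), G = (2, 1) — the answer is frame-independent, so this choice is without loss of generality.
1. Z is the midpoint of UN ⇒ Z = (1/2, 1/2)
2. A is the centroid of triangle BUG ⇒ A = (2/3, 2/3)
line ZA meets UG at Q = (1, 1)
A = Z + t·(Q−Z) with t = 1/3, so ZA:AQ = 1/3:2/3

ZA:AQ = 1/2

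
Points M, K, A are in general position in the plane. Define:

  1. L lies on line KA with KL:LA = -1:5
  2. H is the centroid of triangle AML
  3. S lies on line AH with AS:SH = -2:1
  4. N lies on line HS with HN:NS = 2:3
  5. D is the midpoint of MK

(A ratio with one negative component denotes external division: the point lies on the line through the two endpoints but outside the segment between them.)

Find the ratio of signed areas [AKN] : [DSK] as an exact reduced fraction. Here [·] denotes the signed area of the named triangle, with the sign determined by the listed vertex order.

[AKN]:[DSK] = -28/15

Assign M = (0, 0), K = (1, 0), A = (0, 1) — the answer is frame-independent, so this choice is without loss of generality.
1. L lies on line KA with KL:LA = -1:5 ⇒ L = (5/4, -1/4)
2. H is the centroid of triangle AML ⇒ H = (5/12, 1/4)
3. S lies on line AH with AS:SH = -2:1 ⇒ S = (5/6, -1/2)
4. N lies on line HS with HN:NS = 2:3 ⇒ N = (7/12, -1/20)
5. D is the midpoint of MK ⇒ D = (1/2, 0)
2·[AKN] = -7/15, 2·[DSK] = 1/4
[AKN]:[DSK] = -7/15:1/4 = -28/15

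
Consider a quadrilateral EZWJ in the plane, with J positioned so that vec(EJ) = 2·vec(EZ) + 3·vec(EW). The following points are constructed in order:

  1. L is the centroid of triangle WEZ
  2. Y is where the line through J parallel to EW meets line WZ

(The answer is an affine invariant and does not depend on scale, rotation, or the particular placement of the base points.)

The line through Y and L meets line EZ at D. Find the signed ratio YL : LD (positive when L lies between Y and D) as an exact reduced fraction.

YL:LD = -4

Set E = (0, 0), Z = (1, 0), W = (0, 1), J = (2, 3); any affine frame gives the same invariant.
1. L is the centroid of triangle WEZ ⇒ L = (1/3, 1/3)
2. Y is where the line through J parallel to EW meets line WZ ⇒ Y = (2, -1)
line YL meets EZ at D = (3/4, 0)
L = Y + t·(D−Y) with t = 4/3, so YL:LD = 4/3:-1/3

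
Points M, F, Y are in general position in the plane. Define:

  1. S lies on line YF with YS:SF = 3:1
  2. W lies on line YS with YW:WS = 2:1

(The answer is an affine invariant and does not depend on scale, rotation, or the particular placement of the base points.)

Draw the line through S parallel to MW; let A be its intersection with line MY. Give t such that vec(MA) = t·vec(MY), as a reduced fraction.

Work in coordinates with M = (0, 0), F = (1, 0), Y = (0, 1).
1. S lies on line YF with YS:SF = 3:1 ⇒ S = (3/4, 1/4)
2. W lies on line YS with YW:WS = 2:1 ⇒ W = (1/2, 1/2)
through S parallel to MW: direction (1/2, 1/2); meets MY at A = (0, -1/2)
A = M + t·(Y−M) with t = -1/2

t = -1/2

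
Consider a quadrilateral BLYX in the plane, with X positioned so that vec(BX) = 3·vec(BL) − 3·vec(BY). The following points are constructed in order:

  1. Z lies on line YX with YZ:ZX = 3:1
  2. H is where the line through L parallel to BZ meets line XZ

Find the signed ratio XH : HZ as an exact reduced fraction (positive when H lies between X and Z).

Work in coordinates with B = (0, 0), L = (1, 0), Y = (0, 1), X = (3, -3).
1. Z lies on line YX with YZ:ZX = 3:1 ⇒ Z = (9/4, -2)
2. H is where the line through L parallel to BZ meets line XZ ⇒ H = (1/4, 2/3)
H = X + t·(Z−X) with t = 11/3, so XH:HZ = t:(1−t) = 11/3:-8/3

XH:HZ = -11/8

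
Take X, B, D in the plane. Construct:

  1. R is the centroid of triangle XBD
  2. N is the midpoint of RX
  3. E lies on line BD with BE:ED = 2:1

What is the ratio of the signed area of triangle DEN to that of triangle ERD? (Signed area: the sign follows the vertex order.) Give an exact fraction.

[DEN]:[ERD] = 2

Choose coordinates X = (0, 0), B = (1, 0), D = (0, 1).
1. R is the centroid of triangle XBD ⇒ R = (1/3, 1/3)
2. N is the midpoint of RX ⇒ N = (1/6, 1/6)
3. E lies on line BD with BE:ED = 2:1 ⇒ E = (1/3, 2/3)
2·[DEN] = -2/9, 2·[ERD] = -1/9
[DEN]:[ERD] = -2/9:-1/9 = 2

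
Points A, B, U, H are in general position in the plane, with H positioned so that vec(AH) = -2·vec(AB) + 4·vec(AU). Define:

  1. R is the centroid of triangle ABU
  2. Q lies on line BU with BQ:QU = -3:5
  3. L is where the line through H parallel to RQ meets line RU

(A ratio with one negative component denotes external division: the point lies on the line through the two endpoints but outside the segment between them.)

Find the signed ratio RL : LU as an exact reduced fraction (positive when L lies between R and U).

Choose coordinates A = (0, 0), B = (1, 0), U = (0, 1), H = (-2, 4).
1. R is the centroid of triangle ABU ⇒ R = (1/3, 1/3)
2. Q lies on line BU with BQ:QU = -3:5 ⇒ Q = (5/2, -3/2)
3. L is where the line through H parallel to RQ meets line RU ⇒ L = (-17/15, 49/15)
L = R + t·(U−R) with t = 22/5, so RL:LU = t:(1−t) = 22/5:-17/5

RL:LU = -22/17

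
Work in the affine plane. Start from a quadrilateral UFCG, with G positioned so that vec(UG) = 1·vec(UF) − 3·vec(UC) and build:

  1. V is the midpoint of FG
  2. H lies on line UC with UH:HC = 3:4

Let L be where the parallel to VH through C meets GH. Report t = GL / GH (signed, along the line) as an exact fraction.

Work in coordinates with U = (0, 0), F = (1, 0), C = (0, 1), G = (1, -3).
1. V is the midpoint of FG ⇒ V = (1, -3/2)
2. H lies on line UC with UH:HC = 3:4 ⇒ H = (0, 3/7)
through C parallel to VH: direction (-1, 27/14); meets GH at L = (-8/21, 85/49)
L = G + t·(H−G) with t = 29/21

t = 29/21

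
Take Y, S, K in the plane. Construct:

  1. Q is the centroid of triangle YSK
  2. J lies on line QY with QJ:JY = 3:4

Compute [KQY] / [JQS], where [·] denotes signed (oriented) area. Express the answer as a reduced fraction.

[KQY]:[JQS] = 7/3

Choose coordinates Y = (0, 0), S = (1, 0), K = (0, 1).
1. Q is the centroid of triangle YSK ⇒ Q = (1/3, 1/3)
2. J lies on line QY with QJ:JY = 3:4 ⇒ J = (4/21, 4/21)
2·[KQY] = -1/3, 2·[JQS] = -1/7
[KQY]:[JQS] = -1/3:-1/7 = 7/3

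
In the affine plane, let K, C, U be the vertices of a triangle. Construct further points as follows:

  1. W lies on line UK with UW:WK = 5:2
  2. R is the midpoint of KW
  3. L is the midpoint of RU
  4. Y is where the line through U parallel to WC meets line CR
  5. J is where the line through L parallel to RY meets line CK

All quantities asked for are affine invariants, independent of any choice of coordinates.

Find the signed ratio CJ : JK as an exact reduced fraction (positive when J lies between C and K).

Choose coordinates K = (0, 0), C = (1, 0), U = (0, 1).
1. W lies on line UK with UW:WK = 5:2 ⇒ W = (0, 2/7)
2. R is the midpoint of KW ⇒ R = (0, 1/7)
3. L is the midpoint of RU ⇒ L = (0, 4/7)
4. Y is where the line through U parallel to WC meets line CR ⇒ Y = (6, -5/7)
5. J is where the line through L parallel to RY meets line CK ⇒ J = (4, 0)
J = C + t·(K−C) with t = -3, so CJ:JK = t:(1−t) = -3:4

CJ:JK = -3/4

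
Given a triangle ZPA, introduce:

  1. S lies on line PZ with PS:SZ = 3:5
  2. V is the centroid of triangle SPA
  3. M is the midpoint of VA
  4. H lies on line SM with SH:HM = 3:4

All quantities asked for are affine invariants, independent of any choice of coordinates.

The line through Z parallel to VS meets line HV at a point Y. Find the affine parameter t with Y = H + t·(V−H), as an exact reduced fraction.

Set Z = (0, 0), P = (1, 0), A = (0, 1); any affine frame gives the same invariant.
1. S lies on line PZ with PS:SZ = 3:5 ⇒ S = (5/8, 0)
2. V is the centroid of triangle SPA ⇒ V = (13/24, 1/3)
3. M is the midpoint of VA ⇒ M = (13/48, 2/3)
4. H lies on line SM with SH:HM = 3:4 ⇒ H = (53/112, 2/7)
through Z parallel to VS: direction (1/12, -1/3); meets HV at Y = (1/108, -1/27)
Y = H + t·(V−H) with t = -61/9

t = -61/9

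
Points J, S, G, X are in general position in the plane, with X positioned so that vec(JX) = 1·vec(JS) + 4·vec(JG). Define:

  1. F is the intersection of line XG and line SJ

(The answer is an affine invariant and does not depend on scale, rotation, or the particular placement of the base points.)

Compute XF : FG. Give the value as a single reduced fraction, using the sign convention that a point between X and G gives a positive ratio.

Assign J = (0, 0), S = (1, 0), G = (0, 1), X = (1, 4) — the answer is frame-independent, so this choice is without loss of generality.
1. F is the intersection of line XG and line SJ ⇒ F = (-1/3, 0)
F = X + t·(G−X) with t = 4/3, so XF:FG = t:(1−t) = 4/3:-1/3

XF:FG = -4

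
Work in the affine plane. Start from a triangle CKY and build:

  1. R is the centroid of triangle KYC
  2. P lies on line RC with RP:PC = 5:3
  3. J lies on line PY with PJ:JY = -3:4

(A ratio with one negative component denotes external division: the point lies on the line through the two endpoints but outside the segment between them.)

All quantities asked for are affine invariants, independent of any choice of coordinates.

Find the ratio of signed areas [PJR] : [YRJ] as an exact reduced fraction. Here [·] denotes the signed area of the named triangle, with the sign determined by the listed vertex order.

[PJR]:[YRJ] = -3/4

Set C = (0, 0), K = (1, 0), Y = (0, 1); any affine frame gives the same invariant.
1. R is the centroid of triangle KYC ⇒ R = (1/3, 1/3)
2. P lies on line RC with RP:PC = 5:3 ⇒ P = (1/8, 1/8)
3. J lies on line PY with PJ:JY = -3:4 ⇒ J = (1/2, -5/2)
2·[PJR] = 5/8, 2·[YRJ] = -5/6
[PJR]:[YRJ] = 5/8:-5/6 = -3/4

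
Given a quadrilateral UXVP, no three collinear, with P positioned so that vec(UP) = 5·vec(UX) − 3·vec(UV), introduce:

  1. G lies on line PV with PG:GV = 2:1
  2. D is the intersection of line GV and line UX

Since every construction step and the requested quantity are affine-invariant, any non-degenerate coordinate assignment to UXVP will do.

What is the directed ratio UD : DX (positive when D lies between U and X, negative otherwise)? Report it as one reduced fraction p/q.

UD:DX = -5

Assign U = (0, 0), X = (1, 0), V = (0, 1), P = (5, -3) — the answer is frame-independent, so this choice is without loss of generality.
1. G lies on line PV with PG:GV = 2:1 ⇒ G = (5/3, -1/3)
2. D is the intersection of line GV and line UX ⇒ D = (5/4, 0)
D = U + t·(X−U) with t = 5/4, so UD:DX = t:(1−t) = 5/4:-1/4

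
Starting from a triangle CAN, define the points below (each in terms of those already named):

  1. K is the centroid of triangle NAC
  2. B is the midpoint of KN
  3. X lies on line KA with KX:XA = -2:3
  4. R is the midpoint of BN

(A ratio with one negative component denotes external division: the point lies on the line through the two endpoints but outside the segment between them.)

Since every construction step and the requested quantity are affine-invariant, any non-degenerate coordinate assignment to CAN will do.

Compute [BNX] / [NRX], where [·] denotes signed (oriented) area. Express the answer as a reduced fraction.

Assign C = (0, 0), A = (1, 0), N = (0, 1) — the answer is frame-independent, so this choice is without loss of generality.
1. K is the centroid of triangle NAC ⇒ K = (1/3, 1/3)
2. B is the midpoint of KN ⇒ B = (1/6, 2/3)
3. X lies on line KA with KX:XA = -2:3 ⇒ X = (-1, 1)
4. R is the midpoint of BN ⇒ R = (1/12, 5/6)
2·[BNX] = 1/3, 2·[NRX] = -1/6
[BNX]:[NRX] = 1/3:-1/6 = -2

[BNX]:[NRX] = -2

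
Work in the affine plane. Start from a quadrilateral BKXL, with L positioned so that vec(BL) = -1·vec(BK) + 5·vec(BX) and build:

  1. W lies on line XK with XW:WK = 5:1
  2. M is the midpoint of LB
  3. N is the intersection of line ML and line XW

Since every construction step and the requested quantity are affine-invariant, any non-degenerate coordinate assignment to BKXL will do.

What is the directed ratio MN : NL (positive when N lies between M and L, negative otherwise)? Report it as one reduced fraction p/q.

Choose coordinates B = (0, 0), K = (1, 0), X = (0, 1), L = (-1, 5).
1. W lies on line XK with XW:WK = 5:1 ⇒ W = (5/6, 1/6)
2. M is the midpoint of LB ⇒ M = (-1/2, 5/2)
3. N is the intersection of line ML and line XW ⇒ N = (-1/4, 5/4)
N = M + t·(L−M) with t = -1/2, so MN:NL = t:(1−t) = -1/2:3/2

MN:NL = -1/3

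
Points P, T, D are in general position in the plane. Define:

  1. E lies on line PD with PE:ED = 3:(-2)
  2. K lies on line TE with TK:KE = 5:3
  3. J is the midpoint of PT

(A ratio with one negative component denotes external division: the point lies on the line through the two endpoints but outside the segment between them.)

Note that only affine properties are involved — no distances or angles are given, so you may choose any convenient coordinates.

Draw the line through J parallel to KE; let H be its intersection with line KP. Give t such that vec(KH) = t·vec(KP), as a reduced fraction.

Choose coordinates P = (0, 0), T = (1, 0), D = (0, 1).
1. E lies on line PD with PE:ED = 3:(-2) ⇒ E = (0, 3)
2. K lies on line TE with TK:KE = 5:3 ⇒ K = (3/8, 15/8)
3. J is the midpoint of PT ⇒ J = (1/2, 0)
through J parallel to KE: direction (-3/8, 9/8); meets KP at H = (3/16, 15/16)
H = K + t·(P−K) with t = 1/2

t = 1/2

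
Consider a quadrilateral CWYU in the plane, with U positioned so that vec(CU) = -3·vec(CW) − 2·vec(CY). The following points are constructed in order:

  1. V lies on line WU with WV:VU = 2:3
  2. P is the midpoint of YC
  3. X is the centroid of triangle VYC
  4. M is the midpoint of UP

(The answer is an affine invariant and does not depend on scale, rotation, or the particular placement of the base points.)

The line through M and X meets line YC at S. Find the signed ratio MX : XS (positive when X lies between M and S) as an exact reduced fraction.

Assign C = (0, 0), W = (1, 0), Y = (0, 1), U = (-3, -2) — the answer is frame-independent, so this choice is without loss of generality.
1. V lies on line WU with WV:VU = 2:3 ⇒ V = (-3/5, -4/5)
2. P is the midpoint of YC ⇒ P = (0, 1/2)
3. X is the centroid of triangle VYC ⇒ X = (-1/5, 1/15)
4. M is the midpoint of UP ⇒ M = (-3/2, -3/4)
line MX meets YC at S = (0, 5/26)
X = M + t·(S−M) with t = 13/15, so MX:XS = 13/15:2/15

MX:XS = 13/2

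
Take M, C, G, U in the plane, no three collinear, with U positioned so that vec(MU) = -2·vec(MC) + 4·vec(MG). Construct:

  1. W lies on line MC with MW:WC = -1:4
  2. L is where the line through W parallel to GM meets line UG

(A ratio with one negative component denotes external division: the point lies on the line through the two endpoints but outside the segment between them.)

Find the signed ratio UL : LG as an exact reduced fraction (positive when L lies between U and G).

Set M = (0, 0), C = (1, 0), G = (0, 1), U = (-2, 4); any affine frame gives the same invariant.
1. W lies on line MC with MW:WC = -1:4 ⇒ W = (-1/3, 0)
2. L is where the line through W parallel to GM meets line UG ⇒ L = (-1/3, 3/2)
L = U + t·(G−U) with t = 5/6, so UL:LG = t:(1−t) = 5/6:1/6

UL:LG = 5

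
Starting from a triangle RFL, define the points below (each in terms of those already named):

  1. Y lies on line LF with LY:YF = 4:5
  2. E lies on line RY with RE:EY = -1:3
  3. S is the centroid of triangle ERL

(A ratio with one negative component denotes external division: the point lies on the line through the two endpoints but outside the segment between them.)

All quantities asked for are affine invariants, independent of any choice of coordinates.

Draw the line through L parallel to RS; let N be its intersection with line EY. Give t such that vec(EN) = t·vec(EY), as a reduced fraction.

Set R = (0, 0), F = (1, 0), L = (0, 1); any affine frame gives the same invariant.
1. Y lies on line LF with LY:YF = 4:5 ⇒ Y = (4/9, 5/9)
2. E lies on line RY with RE:EY = -1:3 ⇒ E = (-2/9, -5/18)
3. S is the centroid of triangle ERL ⇒ S = (-2/27, 13/54)
through L parallel to RS: direction (-2/27, 13/54); meets EY at N = (2/9, 5/18)
N = E + t·(Y−E) with t = 2/3

t = 2/3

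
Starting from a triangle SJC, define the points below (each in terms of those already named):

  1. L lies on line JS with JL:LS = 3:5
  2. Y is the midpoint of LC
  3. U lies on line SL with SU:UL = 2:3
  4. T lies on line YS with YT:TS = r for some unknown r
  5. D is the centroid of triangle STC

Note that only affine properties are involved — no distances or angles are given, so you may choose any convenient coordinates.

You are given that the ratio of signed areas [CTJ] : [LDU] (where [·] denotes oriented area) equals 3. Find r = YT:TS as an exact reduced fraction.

r = 3/5

Assign S = (0, 0), J = (1, 0), C = (0, 1) — the answer is frame-independent, so this choice is without loss of generality.
1. L lies on line JS with JL:LS = 3:5 ⇒ L = (5/8, 0)
2. Y is the midpoint of LC ⇒ Y = (5/16, 1/2)
3. U lies on line SL with SU:UL = 2:3 ⇒ U = (1/4, 0)
4. With YT:TS = r, write λ = r/(r+1) so T = Y + λ·(S−Y); T is affine-linear in λ
5. D is the centroid of triangle STC ⇒ D is an affine combination of earlier points and hence also affine-linear in λ
Every point depending on T is an affine combination of T and λ-independent points, so each such coordinate is linear in λ; the λ² term in each signed area is a multiple of (S−Y)×(S−Y) = 0, so 2·[CTJ] and 2·[LDU] are each linear in λ. Evaluating at λ=0 and λ=1:
  2·[CTJ] = 13/16·λ + 3/16,   2·[LDU] = -1/16·λ + 3/16
So [CTJ]:[LDU] = (13/16·λ + 3/16) / (-1/16·λ + 3/16). Setting this equal to 3:
  13/16·λ + 3/16 = 3·(-1/16·λ + 3/16)  ⇒  λ = 3/8
Then r = λ/(1−λ) = (3/8)/(5/8) = 3/5. Check: with r = 3/5, T = (25/128, 5/16) and [CTJ]:[LDU] = 3 as required.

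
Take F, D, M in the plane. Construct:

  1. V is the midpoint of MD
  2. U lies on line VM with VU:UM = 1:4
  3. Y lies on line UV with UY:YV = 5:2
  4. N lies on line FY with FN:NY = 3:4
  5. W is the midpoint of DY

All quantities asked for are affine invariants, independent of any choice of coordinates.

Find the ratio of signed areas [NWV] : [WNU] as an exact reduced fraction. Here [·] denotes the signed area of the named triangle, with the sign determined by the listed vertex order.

Set F = (0, 0), D = (1, 0), M = (0, 1); any affine frame gives the same invariant.
1. V is the midpoint of MD ⇒ V = (1/2, 1/2)
2. U lies on line VM with VU:UM = 1:4 ⇒ U = (2/5, 3/5)
3. Y lies on line UV with UY:YV = 5:2 ⇒ Y = (33/70, 37/70)
4. N lies on line FY with FN:NY = 3:4 ⇒ N = (99/490, 111/490)
5. W is the midpoint of DY ⇒ W = (103/140, 37/140)
2·[NWV] = 33/245, 2·[WNU] = -47/245
[NWV]:[WNU] = 33/245:-47/245 = -33/47

[NWV]:[WNU] = -33/47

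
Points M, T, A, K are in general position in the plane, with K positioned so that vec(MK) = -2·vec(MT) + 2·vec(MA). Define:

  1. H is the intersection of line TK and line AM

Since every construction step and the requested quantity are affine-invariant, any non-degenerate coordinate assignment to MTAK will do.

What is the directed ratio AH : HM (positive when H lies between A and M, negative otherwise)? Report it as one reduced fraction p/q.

AH:HM = 1/2

Choose coordinates M = (0, 0), T = (1, 0), A = (0, 1), K = (-2, 2).
1. H is the intersection of line TK and line AM ⇒ H = (0, 2/3)
H = A + t·(M−A) with t = 1/3, so AH:HM = t:(1−t) = 1/3:2/3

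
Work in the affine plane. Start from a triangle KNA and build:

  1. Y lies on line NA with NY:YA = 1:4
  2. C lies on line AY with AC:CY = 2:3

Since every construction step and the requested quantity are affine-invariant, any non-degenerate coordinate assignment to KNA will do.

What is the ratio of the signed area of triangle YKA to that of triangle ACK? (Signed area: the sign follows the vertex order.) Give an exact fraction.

Set K = (0, 0), N = (1, 0), A = (0, 1); any affine frame gives the same invariant.
1. Y lies on line NA with NY:YA = 1:4 ⇒ Y = (4/5, 1/5)
2. C lies on line AY with AC:CY = 2:3 ⇒ C = (8/25, 17/25)
2·[YKA] = -4/5, 2·[ACK] = -8/25
[YKA]:[ACK] = -4/5:-8/25 = 5/2

[YKA]:[ACK] = 5/2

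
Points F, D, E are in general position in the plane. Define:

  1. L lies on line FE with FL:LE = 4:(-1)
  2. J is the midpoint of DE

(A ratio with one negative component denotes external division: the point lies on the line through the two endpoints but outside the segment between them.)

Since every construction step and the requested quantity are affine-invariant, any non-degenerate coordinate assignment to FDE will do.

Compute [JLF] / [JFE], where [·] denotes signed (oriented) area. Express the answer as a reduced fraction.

[JLF]:[JFE] = -4/3

Choose coordinates F = (0, 0), D = (1, 0), E = (0, 1).
1. L lies on line FE with FL:LE = 4:(-1) ⇒ L = (0, 4/3)
2. J is the midpoint of DE ⇒ J = (1/2, 1/2)
2·[JLF] = 2/3, 2·[JFE] = -1/2
[JLF]:[JFE] = 2/3:-1/2 = -4/3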